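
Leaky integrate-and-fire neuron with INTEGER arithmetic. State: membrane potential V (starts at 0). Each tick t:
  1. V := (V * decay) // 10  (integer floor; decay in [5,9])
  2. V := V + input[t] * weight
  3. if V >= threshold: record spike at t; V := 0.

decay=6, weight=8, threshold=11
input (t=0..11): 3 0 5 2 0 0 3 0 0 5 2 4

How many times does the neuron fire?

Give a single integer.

t=0: input=3 -> V=0 FIRE
t=1: input=0 -> V=0
t=2: input=5 -> V=0 FIRE
t=3: input=2 -> V=0 FIRE
t=4: input=0 -> V=0
t=5: input=0 -> V=0
t=6: input=3 -> V=0 FIRE
t=7: input=0 -> V=0
t=8: input=0 -> V=0
t=9: input=5 -> V=0 FIRE
t=10: input=2 -> V=0 FIRE
t=11: input=4 -> V=0 FIRE

Answer: 7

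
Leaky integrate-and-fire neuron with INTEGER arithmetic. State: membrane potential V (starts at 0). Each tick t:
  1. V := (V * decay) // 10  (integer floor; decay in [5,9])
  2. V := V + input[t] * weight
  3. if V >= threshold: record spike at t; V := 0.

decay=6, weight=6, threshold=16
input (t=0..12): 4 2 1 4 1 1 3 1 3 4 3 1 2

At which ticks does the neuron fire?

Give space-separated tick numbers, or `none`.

t=0: input=4 -> V=0 FIRE
t=1: input=2 -> V=12
t=2: input=1 -> V=13
t=3: input=4 -> V=0 FIRE
t=4: input=1 -> V=6
t=5: input=1 -> V=9
t=6: input=3 -> V=0 FIRE
t=7: input=1 -> V=6
t=8: input=3 -> V=0 FIRE
t=9: input=4 -> V=0 FIRE
t=10: input=3 -> V=0 FIRE
t=11: input=1 -> V=6
t=12: input=2 -> V=15

Answer: 0 3 6 8 9 10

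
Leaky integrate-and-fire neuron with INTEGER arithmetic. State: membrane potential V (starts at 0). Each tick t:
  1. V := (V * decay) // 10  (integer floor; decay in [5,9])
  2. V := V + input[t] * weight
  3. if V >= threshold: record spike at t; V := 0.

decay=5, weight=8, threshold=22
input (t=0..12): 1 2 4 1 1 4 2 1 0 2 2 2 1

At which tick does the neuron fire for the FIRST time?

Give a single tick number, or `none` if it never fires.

Answer: 2

Derivation:
t=0: input=1 -> V=8
t=1: input=2 -> V=20
t=2: input=4 -> V=0 FIRE
t=3: input=1 -> V=8
t=4: input=1 -> V=12
t=5: input=4 -> V=0 FIRE
t=6: input=2 -> V=16
t=7: input=1 -> V=16
t=8: input=0 -> V=8
t=9: input=2 -> V=20
t=10: input=2 -> V=0 FIRE
t=11: input=2 -> V=16
t=12: input=1 -> V=16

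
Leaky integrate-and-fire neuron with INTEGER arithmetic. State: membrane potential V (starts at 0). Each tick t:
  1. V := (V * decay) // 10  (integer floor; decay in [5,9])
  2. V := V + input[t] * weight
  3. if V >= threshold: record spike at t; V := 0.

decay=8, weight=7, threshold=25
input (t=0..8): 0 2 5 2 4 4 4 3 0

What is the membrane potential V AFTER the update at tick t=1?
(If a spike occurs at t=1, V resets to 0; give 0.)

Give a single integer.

t=0: input=0 -> V=0
t=1: input=2 -> V=14
t=2: input=5 -> V=0 FIRE
t=3: input=2 -> V=14
t=4: input=4 -> V=0 FIRE
t=5: input=4 -> V=0 FIRE
t=6: input=4 -> V=0 FIRE
t=7: input=3 -> V=21
t=8: input=0 -> V=16

Answer: 14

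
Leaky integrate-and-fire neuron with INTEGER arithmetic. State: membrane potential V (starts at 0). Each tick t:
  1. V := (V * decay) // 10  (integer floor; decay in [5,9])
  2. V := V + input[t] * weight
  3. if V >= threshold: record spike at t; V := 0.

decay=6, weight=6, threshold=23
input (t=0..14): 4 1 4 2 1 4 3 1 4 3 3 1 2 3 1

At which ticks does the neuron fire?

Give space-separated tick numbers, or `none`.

Answer: 0 2 5 8 10 13

Derivation:
t=0: input=4 -> V=0 FIRE
t=1: input=1 -> V=6
t=2: input=4 -> V=0 FIRE
t=3: input=2 -> V=12
t=4: input=1 -> V=13
t=5: input=4 -> V=0 FIRE
t=6: input=3 -> V=18
t=7: input=1 -> V=16
t=8: input=4 -> V=0 FIRE
t=9: input=3 -> V=18
t=10: input=3 -> V=0 FIRE
t=11: input=1 -> V=6
t=12: input=2 -> V=15
t=13: input=3 -> V=0 FIRE
t=14: input=1 -> V=6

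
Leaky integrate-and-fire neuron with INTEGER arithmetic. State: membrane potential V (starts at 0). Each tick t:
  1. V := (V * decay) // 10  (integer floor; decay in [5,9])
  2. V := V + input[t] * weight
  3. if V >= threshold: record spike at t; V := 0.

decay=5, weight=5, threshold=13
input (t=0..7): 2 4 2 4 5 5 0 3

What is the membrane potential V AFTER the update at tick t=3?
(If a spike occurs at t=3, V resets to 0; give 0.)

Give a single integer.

Answer: 0

Derivation:
t=0: input=2 -> V=10
t=1: input=4 -> V=0 FIRE
t=2: input=2 -> V=10
t=3: input=4 -> V=0 FIRE
t=4: input=5 -> V=0 FIRE
t=5: input=5 -> V=0 FIRE
t=6: input=0 -> V=0
t=7: input=3 -> V=0 FIRE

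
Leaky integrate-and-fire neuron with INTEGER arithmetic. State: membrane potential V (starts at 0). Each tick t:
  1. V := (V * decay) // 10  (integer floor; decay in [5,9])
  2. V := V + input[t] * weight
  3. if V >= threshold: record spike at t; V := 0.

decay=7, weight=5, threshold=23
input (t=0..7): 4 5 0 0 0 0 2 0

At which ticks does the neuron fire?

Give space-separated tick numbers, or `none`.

t=0: input=4 -> V=20
t=1: input=5 -> V=0 FIRE
t=2: input=0 -> V=0
t=3: input=0 -> V=0
t=4: input=0 -> V=0
t=5: input=0 -> V=0
t=6: input=2 -> V=10
t=7: input=0 -> V=7

Answer: 1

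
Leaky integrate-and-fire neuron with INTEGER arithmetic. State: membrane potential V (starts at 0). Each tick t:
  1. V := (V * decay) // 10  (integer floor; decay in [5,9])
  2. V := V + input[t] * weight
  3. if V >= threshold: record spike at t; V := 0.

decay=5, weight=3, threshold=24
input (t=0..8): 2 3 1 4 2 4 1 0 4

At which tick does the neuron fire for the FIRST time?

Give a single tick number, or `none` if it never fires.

Answer: none

Derivation:
t=0: input=2 -> V=6
t=1: input=3 -> V=12
t=2: input=1 -> V=9
t=3: input=4 -> V=16
t=4: input=2 -> V=14
t=5: input=4 -> V=19
t=6: input=1 -> V=12
t=7: input=0 -> V=6
t=8: input=4 -> V=15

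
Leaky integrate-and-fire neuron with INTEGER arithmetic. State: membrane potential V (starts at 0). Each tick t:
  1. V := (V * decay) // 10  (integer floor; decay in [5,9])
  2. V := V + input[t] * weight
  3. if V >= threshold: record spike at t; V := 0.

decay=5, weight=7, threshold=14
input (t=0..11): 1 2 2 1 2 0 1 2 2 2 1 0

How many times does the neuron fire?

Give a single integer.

Answer: 6

Derivation:
t=0: input=1 -> V=7
t=1: input=2 -> V=0 FIRE
t=2: input=2 -> V=0 FIRE
t=3: input=1 -> V=7
t=4: input=2 -> V=0 FIRE
t=5: input=0 -> V=0
t=6: input=1 -> V=7
t=7: input=2 -> V=0 FIRE
t=8: input=2 -> V=0 FIRE
t=9: input=2 -> V=0 FIRE
t=10: input=1 -> V=7
t=11: input=0 -> V=3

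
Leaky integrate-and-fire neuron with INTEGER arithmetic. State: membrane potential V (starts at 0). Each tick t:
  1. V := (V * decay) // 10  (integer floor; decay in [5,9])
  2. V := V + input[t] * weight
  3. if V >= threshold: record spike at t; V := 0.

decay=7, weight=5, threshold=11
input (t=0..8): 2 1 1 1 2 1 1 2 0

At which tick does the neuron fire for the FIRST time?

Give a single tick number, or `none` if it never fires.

t=0: input=2 -> V=10
t=1: input=1 -> V=0 FIRE
t=2: input=1 -> V=5
t=3: input=1 -> V=8
t=4: input=2 -> V=0 FIRE
t=5: input=1 -> V=5
t=6: input=1 -> V=8
t=7: input=2 -> V=0 FIRE
t=8: input=0 -> V=0

Answer: 1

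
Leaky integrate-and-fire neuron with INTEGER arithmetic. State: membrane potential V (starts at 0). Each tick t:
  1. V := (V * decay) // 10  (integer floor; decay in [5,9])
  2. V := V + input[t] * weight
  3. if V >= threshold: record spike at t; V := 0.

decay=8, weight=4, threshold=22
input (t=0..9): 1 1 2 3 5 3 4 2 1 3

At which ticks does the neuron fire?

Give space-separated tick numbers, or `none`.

t=0: input=1 -> V=4
t=1: input=1 -> V=7
t=2: input=2 -> V=13
t=3: input=3 -> V=0 FIRE
t=4: input=5 -> V=20
t=5: input=3 -> V=0 FIRE
t=6: input=4 -> V=16
t=7: input=2 -> V=20
t=8: input=1 -> V=20
t=9: input=3 -> V=0 FIRE

Answer: 3 5 9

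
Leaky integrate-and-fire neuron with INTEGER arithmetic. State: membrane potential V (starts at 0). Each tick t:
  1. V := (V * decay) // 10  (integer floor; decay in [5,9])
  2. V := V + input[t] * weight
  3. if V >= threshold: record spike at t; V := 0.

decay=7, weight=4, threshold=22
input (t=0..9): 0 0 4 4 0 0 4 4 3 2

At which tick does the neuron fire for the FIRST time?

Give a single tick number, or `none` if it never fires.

Answer: 3

Derivation:
t=0: input=0 -> V=0
t=1: input=0 -> V=0
t=2: input=4 -> V=16
t=3: input=4 -> V=0 FIRE
t=4: input=0 -> V=0
t=5: input=0 -> V=0
t=6: input=4 -> V=16
t=7: input=4 -> V=0 FIRE
t=8: input=3 -> V=12
t=9: input=2 -> V=16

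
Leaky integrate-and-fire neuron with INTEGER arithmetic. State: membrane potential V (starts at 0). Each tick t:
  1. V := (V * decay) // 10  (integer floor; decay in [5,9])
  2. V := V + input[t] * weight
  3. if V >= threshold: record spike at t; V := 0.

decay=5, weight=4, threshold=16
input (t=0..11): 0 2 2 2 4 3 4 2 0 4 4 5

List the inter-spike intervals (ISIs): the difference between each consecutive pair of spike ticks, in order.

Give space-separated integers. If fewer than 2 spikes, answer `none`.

Answer: 2 3 1 1

Derivation:
t=0: input=0 -> V=0
t=1: input=2 -> V=8
t=2: input=2 -> V=12
t=3: input=2 -> V=14
t=4: input=4 -> V=0 FIRE
t=5: input=3 -> V=12
t=6: input=4 -> V=0 FIRE
t=7: input=2 -> V=8
t=8: input=0 -> V=4
t=9: input=4 -> V=0 FIRE
t=10: input=4 -> V=0 FIRE
t=11: input=5 -> V=0 FIRE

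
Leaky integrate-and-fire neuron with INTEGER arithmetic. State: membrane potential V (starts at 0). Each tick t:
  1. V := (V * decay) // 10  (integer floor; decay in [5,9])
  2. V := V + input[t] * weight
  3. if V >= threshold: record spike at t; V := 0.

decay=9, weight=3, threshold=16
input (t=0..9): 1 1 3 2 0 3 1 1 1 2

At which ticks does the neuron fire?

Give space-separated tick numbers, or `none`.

Answer: 3 9

Derivation:
t=0: input=1 -> V=3
t=1: input=1 -> V=5
t=2: input=3 -> V=13
t=3: input=2 -> V=0 FIRE
t=4: input=0 -> V=0
t=5: input=3 -> V=9
t=6: input=1 -> V=11
t=7: input=1 -> V=12
t=8: input=1 -> V=13
t=9: input=2 -> V=0 FIRE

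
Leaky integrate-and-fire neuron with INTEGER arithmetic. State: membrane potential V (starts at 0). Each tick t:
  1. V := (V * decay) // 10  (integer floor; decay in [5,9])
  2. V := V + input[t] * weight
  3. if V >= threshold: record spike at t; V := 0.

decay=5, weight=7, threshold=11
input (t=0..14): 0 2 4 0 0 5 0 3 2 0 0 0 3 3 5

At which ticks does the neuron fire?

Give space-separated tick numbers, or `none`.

Answer: 1 2 5 7 8 12 13 14

Derivation:
t=0: input=0 -> V=0
t=1: input=2 -> V=0 FIRE
t=2: input=4 -> V=0 FIRE
t=3: input=0 -> V=0
t=4: input=0 -> V=0
t=5: input=5 -> V=0 FIRE
t=6: input=0 -> V=0
t=7: input=3 -> V=0 FIRE
t=8: input=2 -> V=0 FIRE
t=9: input=0 -> V=0
t=10: input=0 -> V=0
t=11: input=0 -> V=0
t=12: input=3 -> V=0 FIRE
t=13: input=3 -> V=0 FIRE
t=14: input=5 -> V=0 FIRE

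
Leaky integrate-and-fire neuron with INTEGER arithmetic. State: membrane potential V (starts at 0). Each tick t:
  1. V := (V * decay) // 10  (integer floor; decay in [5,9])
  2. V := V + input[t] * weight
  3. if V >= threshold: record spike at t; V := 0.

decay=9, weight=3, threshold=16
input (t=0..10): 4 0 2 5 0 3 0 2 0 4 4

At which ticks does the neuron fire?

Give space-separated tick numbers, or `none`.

Answer: 3 9

Derivation:
t=0: input=4 -> V=12
t=1: input=0 -> V=10
t=2: input=2 -> V=15
t=3: input=5 -> V=0 FIRE
t=4: input=0 -> V=0
t=5: input=3 -> V=9
t=6: input=0 -> V=8
t=7: input=2 -> V=13
t=8: input=0 -> V=11
t=9: input=4 -> V=0 FIRE
t=10: input=4 -> V=12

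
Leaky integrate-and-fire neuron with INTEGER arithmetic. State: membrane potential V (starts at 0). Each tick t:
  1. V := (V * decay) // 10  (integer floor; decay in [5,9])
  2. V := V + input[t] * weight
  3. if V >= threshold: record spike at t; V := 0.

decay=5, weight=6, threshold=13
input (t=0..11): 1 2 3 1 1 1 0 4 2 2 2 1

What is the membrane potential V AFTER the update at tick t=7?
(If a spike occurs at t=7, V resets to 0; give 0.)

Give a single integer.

t=0: input=1 -> V=6
t=1: input=2 -> V=0 FIRE
t=2: input=3 -> V=0 FIRE
t=3: input=1 -> V=6
t=4: input=1 -> V=9
t=5: input=1 -> V=10
t=6: input=0 -> V=5
t=7: input=4 -> V=0 FIRE
t=8: input=2 -> V=12
t=9: input=2 -> V=0 FIRE
t=10: input=2 -> V=12
t=11: input=1 -> V=12

Answer: 0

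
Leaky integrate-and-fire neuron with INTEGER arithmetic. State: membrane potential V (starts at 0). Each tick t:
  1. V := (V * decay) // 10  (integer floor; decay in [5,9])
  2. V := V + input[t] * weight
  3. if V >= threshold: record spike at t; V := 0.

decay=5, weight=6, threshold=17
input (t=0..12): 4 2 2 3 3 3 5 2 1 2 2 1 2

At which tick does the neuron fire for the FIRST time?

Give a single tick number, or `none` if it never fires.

Answer: 0

Derivation:
t=0: input=4 -> V=0 FIRE
t=1: input=2 -> V=12
t=2: input=2 -> V=0 FIRE
t=3: input=3 -> V=0 FIRE
t=4: input=3 -> V=0 FIRE
t=5: input=3 -> V=0 FIRE
t=6: input=5 -> V=0 FIRE
t=7: input=2 -> V=12
t=8: input=1 -> V=12
t=9: input=2 -> V=0 FIRE
t=10: input=2 -> V=12
t=11: input=1 -> V=12
t=12: input=2 -> V=0 FIRE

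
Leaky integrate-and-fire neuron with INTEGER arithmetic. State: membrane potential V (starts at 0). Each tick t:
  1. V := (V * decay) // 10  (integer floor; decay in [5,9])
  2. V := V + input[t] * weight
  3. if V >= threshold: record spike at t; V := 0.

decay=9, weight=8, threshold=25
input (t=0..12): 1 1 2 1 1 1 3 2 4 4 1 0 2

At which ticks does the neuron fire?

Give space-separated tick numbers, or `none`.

Answer: 2 6 8 9

Derivation:
t=0: input=1 -> V=8
t=1: input=1 -> V=15
t=2: input=2 -> V=0 FIRE
t=3: input=1 -> V=8
t=4: input=1 -> V=15
t=5: input=1 -> V=21
t=6: input=3 -> V=0 FIRE
t=7: input=2 -> V=16
t=8: input=4 -> V=0 FIRE
t=9: input=4 -> V=0 FIRE
t=10: input=1 -> V=8
t=11: input=0 -> V=7
t=12: input=2 -> V=22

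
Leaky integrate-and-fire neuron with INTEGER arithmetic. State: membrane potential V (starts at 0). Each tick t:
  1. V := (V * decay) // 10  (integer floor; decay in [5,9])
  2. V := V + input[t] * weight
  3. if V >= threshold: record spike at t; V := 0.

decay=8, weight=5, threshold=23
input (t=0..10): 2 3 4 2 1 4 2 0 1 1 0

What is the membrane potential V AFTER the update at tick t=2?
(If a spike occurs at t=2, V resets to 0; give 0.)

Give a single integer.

t=0: input=2 -> V=10
t=1: input=3 -> V=0 FIRE
t=2: input=4 -> V=20
t=3: input=2 -> V=0 FIRE
t=4: input=1 -> V=5
t=5: input=4 -> V=0 FIRE
t=6: input=2 -> V=10
t=7: input=0 -> V=8
t=8: input=1 -> V=11
t=9: input=1 -> V=13
t=10: input=0 -> V=10

Answer: 20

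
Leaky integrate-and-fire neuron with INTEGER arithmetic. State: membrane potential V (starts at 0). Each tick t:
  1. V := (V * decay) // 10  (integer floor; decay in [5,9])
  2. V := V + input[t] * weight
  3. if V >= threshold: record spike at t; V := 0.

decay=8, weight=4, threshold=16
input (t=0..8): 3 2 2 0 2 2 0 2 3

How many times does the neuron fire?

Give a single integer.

Answer: 3

Derivation:
t=0: input=3 -> V=12
t=1: input=2 -> V=0 FIRE
t=2: input=2 -> V=8
t=3: input=0 -> V=6
t=4: input=2 -> V=12
t=5: input=2 -> V=0 FIRE
t=6: input=0 -> V=0
t=7: input=2 -> V=8
t=8: input=3 -> V=0 FIRE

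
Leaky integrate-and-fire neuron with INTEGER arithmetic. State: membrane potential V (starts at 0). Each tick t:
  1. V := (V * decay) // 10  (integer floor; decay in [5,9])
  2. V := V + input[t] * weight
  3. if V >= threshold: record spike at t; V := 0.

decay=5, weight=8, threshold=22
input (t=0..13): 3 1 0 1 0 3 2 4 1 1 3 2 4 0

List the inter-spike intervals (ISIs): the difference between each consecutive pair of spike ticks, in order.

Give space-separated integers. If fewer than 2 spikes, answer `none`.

Answer: 5 2 3 2

Derivation:
t=0: input=3 -> V=0 FIRE
t=1: input=1 -> V=8
t=2: input=0 -> V=4
t=3: input=1 -> V=10
t=4: input=0 -> V=5
t=5: input=3 -> V=0 FIRE
t=6: input=2 -> V=16
t=7: input=4 -> V=0 FIRE
t=8: input=1 -> V=8
t=9: input=1 -> V=12
t=10: input=3 -> V=0 FIRE
t=11: input=2 -> V=16
t=12: input=4 -> V=0 FIRE
t=13: input=0 -> V=0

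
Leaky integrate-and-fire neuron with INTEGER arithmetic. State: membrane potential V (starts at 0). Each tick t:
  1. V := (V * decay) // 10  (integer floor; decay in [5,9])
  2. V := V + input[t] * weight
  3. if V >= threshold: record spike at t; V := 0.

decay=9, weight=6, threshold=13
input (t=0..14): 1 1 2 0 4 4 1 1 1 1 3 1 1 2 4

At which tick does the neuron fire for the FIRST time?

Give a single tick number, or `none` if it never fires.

Answer: 2

Derivation:
t=0: input=1 -> V=6
t=1: input=1 -> V=11
t=2: input=2 -> V=0 FIRE
t=3: input=0 -> V=0
t=4: input=4 -> V=0 FIRE
t=5: input=4 -> V=0 FIRE
t=6: input=1 -> V=6
t=7: input=1 -> V=11
t=8: input=1 -> V=0 FIRE
t=9: input=1 -> V=6
t=10: input=3 -> V=0 FIRE
t=11: input=1 -> V=6
t=12: input=1 -> V=11
t=13: input=2 -> V=0 FIRE
t=14: input=4 -> V=0 FIRE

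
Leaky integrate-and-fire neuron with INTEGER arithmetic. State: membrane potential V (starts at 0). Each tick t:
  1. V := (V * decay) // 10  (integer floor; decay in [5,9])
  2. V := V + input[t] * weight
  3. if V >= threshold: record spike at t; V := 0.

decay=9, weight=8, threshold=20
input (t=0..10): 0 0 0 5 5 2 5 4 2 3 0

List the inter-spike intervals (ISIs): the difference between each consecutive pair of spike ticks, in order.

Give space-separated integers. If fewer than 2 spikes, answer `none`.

Answer: 1 2 1 2

Derivation:
t=0: input=0 -> V=0
t=1: input=0 -> V=0
t=2: input=0 -> V=0
t=3: input=5 -> V=0 FIRE
t=4: input=5 -> V=0 FIRE
t=5: input=2 -> V=16
t=6: input=5 -> V=0 FIRE
t=7: input=4 -> V=0 FIRE
t=8: input=2 -> V=16
t=9: input=3 -> V=0 FIRE
t=10: input=0 -> V=0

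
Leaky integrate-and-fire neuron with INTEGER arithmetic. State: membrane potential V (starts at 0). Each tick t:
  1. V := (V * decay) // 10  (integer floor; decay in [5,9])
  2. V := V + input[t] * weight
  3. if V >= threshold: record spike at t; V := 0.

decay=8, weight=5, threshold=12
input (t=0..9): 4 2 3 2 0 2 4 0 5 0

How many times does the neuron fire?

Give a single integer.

Answer: 5

Derivation:
t=0: input=4 -> V=0 FIRE
t=1: input=2 -> V=10
t=2: input=3 -> V=0 FIRE
t=3: input=2 -> V=10
t=4: input=0 -> V=8
t=5: input=2 -> V=0 FIRE
t=6: input=4 -> V=0 FIRE
t=7: input=0 -> V=0
t=8: input=5 -> V=0 FIRE
t=9: input=0 -> V=0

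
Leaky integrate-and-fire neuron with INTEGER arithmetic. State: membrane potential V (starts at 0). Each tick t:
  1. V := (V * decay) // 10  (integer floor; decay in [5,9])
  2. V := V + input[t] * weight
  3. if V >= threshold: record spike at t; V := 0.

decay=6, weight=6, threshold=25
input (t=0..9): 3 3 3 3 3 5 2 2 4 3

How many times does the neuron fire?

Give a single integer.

Answer: 4

Derivation:
t=0: input=3 -> V=18
t=1: input=3 -> V=0 FIRE
t=2: input=3 -> V=18
t=3: input=3 -> V=0 FIRE
t=4: input=3 -> V=18
t=5: input=5 -> V=0 FIRE
t=6: input=2 -> V=12
t=7: input=2 -> V=19
t=8: input=4 -> V=0 FIRE
t=9: input=3 -> V=18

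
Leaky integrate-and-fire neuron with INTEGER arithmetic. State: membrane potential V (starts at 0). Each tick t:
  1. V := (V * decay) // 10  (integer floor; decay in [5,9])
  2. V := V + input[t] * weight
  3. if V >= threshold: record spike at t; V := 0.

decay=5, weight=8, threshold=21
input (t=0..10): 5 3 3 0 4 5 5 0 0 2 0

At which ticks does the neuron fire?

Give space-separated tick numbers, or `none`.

t=0: input=5 -> V=0 FIRE
t=1: input=3 -> V=0 FIRE
t=2: input=3 -> V=0 FIRE
t=3: input=0 -> V=0
t=4: input=4 -> V=0 FIRE
t=5: input=5 -> V=0 FIRE
t=6: input=5 -> V=0 FIRE
t=7: input=0 -> V=0
t=8: input=0 -> V=0
t=9: input=2 -> V=16
t=10: input=0 -> V=8

Answer: 0 1 2 4 5 6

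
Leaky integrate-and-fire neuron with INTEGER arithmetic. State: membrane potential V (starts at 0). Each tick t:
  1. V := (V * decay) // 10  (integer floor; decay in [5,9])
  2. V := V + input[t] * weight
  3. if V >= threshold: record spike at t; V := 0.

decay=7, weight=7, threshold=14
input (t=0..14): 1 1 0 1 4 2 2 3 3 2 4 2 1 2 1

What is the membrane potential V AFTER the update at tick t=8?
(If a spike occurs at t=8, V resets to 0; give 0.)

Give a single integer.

t=0: input=1 -> V=7
t=1: input=1 -> V=11
t=2: input=0 -> V=7
t=3: input=1 -> V=11
t=4: input=4 -> V=0 FIRE
t=5: input=2 -> V=0 FIRE
t=6: input=2 -> V=0 FIRE
t=7: input=3 -> V=0 FIRE
t=8: input=3 -> V=0 FIRE
t=9: input=2 -> V=0 FIRE
t=10: input=4 -> V=0 FIRE
t=11: input=2 -> V=0 FIRE
t=12: input=1 -> V=7
t=13: input=2 -> V=0 FIRE
t=14: input=1 -> V=7

Answer: 0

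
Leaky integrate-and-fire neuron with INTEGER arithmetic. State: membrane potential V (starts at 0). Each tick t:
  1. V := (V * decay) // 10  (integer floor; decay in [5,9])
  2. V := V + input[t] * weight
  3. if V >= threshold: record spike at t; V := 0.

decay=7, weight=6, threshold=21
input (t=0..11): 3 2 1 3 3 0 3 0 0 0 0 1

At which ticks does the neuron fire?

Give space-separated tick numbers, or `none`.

t=0: input=3 -> V=18
t=1: input=2 -> V=0 FIRE
t=2: input=1 -> V=6
t=3: input=3 -> V=0 FIRE
t=4: input=3 -> V=18
t=5: input=0 -> V=12
t=6: input=3 -> V=0 FIRE
t=7: input=0 -> V=0
t=8: input=0 -> V=0
t=9: input=0 -> V=0
t=10: input=0 -> V=0
t=11: input=1 -> V=6

Answer: 1 3 6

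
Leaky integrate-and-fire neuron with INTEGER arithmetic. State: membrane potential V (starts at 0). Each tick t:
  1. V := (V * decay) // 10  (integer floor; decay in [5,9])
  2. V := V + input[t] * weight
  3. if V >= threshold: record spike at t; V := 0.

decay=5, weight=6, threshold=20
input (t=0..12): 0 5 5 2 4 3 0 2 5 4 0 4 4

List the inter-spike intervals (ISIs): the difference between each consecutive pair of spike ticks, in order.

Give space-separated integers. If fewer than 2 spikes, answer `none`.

Answer: 1 2 4 1 2 1

Derivation:
t=0: input=0 -> V=0
t=1: input=5 -> V=0 FIRE
t=2: input=5 -> V=0 FIRE
t=3: input=2 -> V=12
t=4: input=4 -> V=0 FIRE
t=5: input=3 -> V=18
t=6: input=0 -> V=9
t=7: input=2 -> V=16
t=8: input=5 -> V=0 FIRE
t=9: input=4 -> V=0 FIRE
t=10: input=0 -> V=0
t=11: input=4 -> V=0 FIRE
t=12: input=4 -> V=0 FIRE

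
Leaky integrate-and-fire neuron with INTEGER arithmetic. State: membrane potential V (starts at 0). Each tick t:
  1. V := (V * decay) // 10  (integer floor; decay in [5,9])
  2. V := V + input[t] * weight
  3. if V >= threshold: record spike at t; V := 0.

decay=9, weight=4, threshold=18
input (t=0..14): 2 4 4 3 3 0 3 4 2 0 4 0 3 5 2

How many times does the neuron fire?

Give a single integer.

Answer: 6

Derivation:
t=0: input=2 -> V=8
t=1: input=4 -> V=0 FIRE
t=2: input=4 -> V=16
t=3: input=3 -> V=0 FIRE
t=4: input=3 -> V=12
t=5: input=0 -> V=10
t=6: input=3 -> V=0 FIRE
t=7: input=4 -> V=16
t=8: input=2 -> V=0 FIRE
t=9: input=0 -> V=0
t=10: input=4 -> V=16
t=11: input=0 -> V=14
t=12: input=3 -> V=0 FIRE
t=13: input=5 -> V=0 FIRE
t=14: input=2 -> V=8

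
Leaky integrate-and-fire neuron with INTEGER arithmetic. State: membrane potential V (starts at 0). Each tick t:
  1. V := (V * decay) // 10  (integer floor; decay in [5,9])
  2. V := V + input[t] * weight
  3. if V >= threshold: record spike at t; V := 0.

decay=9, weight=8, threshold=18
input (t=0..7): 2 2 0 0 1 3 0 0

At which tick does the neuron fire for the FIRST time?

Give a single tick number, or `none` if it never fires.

Answer: 1

Derivation:
t=0: input=2 -> V=16
t=1: input=2 -> V=0 FIRE
t=2: input=0 -> V=0
t=3: input=0 -> V=0
t=4: input=1 -> V=8
t=5: input=3 -> V=0 FIRE
t=6: input=0 -> V=0
t=7: input=0 -> V=0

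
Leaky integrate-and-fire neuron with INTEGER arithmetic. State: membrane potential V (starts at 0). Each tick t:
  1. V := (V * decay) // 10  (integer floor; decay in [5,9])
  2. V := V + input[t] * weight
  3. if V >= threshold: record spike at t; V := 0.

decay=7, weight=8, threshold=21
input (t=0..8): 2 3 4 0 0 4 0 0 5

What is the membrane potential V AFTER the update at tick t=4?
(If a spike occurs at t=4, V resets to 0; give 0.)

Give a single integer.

t=0: input=2 -> V=16
t=1: input=3 -> V=0 FIRE
t=2: input=4 -> V=0 FIRE
t=3: input=0 -> V=0
t=4: input=0 -> V=0
t=5: input=4 -> V=0 FIRE
t=6: input=0 -> V=0
t=7: input=0 -> V=0
t=8: input=5 -> V=0 FIRE

Answer: 0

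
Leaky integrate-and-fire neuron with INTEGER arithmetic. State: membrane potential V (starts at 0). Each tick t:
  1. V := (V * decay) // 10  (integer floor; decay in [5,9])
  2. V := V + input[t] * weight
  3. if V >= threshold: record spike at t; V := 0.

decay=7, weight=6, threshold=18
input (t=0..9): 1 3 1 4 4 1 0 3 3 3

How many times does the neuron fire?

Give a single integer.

t=0: input=1 -> V=6
t=1: input=3 -> V=0 FIRE
t=2: input=1 -> V=6
t=3: input=4 -> V=0 FIRE
t=4: input=4 -> V=0 FIRE
t=5: input=1 -> V=6
t=6: input=0 -> V=4
t=7: input=3 -> V=0 FIRE
t=8: input=3 -> V=0 FIRE
t=9: input=3 -> V=0 FIRE

Answer: 6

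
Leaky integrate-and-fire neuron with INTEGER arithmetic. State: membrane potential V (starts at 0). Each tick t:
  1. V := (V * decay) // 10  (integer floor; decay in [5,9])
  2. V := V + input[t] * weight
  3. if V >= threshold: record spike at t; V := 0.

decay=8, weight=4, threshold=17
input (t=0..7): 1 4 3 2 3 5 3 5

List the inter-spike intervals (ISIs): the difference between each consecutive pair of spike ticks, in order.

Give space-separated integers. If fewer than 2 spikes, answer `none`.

Answer: 2 2 2

Derivation:
t=0: input=1 -> V=4
t=1: input=4 -> V=0 FIRE
t=2: input=3 -> V=12
t=3: input=2 -> V=0 FIRE
t=4: input=3 -> V=12
t=5: input=5 -> V=0 FIRE
t=6: input=3 -> V=12
t=7: input=5 -> V=0 FIRE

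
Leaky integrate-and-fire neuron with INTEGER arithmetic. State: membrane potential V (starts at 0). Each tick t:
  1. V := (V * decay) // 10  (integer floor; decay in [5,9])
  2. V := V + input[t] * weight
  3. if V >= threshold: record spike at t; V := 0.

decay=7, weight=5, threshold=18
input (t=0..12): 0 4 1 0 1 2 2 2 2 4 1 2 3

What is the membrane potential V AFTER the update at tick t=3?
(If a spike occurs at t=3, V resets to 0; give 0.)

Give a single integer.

Answer: 3

Derivation:
t=0: input=0 -> V=0
t=1: input=4 -> V=0 FIRE
t=2: input=1 -> V=5
t=3: input=0 -> V=3
t=4: input=1 -> V=7
t=5: input=2 -> V=14
t=6: input=2 -> V=0 FIRE
t=7: input=2 -> V=10
t=8: input=2 -> V=17
t=9: input=4 -> V=0 FIRE
t=10: input=1 -> V=5
t=11: input=2 -> V=13
t=12: input=3 -> V=0 FIRE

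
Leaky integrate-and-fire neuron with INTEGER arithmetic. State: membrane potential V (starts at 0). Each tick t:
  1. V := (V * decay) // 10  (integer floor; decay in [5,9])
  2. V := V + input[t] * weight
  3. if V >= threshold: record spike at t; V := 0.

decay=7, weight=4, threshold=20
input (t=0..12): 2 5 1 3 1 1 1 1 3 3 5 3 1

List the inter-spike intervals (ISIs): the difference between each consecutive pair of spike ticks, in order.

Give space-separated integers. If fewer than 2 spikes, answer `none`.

Answer: 7 2

Derivation:
t=0: input=2 -> V=8
t=1: input=5 -> V=0 FIRE
t=2: input=1 -> V=4
t=3: input=3 -> V=14
t=4: input=1 -> V=13
t=5: input=1 -> V=13
t=6: input=1 -> V=13
t=7: input=1 -> V=13
t=8: input=3 -> V=0 FIRE
t=9: input=3 -> V=12
t=10: input=5 -> V=0 FIRE
t=11: input=3 -> V=12
t=12: input=1 -> V=12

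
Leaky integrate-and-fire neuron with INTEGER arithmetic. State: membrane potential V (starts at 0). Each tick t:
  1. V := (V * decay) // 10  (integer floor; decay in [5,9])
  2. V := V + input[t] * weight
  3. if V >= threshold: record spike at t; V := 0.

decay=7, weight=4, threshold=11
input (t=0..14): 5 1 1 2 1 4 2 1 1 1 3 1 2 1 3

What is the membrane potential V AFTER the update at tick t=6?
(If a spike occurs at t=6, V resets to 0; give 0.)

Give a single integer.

t=0: input=5 -> V=0 FIRE
t=1: input=1 -> V=4
t=2: input=1 -> V=6
t=3: input=2 -> V=0 FIRE
t=4: input=1 -> V=4
t=5: input=4 -> V=0 FIRE
t=6: input=2 -> V=8
t=7: input=1 -> V=9
t=8: input=1 -> V=10
t=9: input=1 -> V=0 FIRE
t=10: input=3 -> V=0 FIRE
t=11: input=1 -> V=4
t=12: input=2 -> V=10
t=13: input=1 -> V=0 FIRE
t=14: input=3 -> V=0 FIRE

Answer: 8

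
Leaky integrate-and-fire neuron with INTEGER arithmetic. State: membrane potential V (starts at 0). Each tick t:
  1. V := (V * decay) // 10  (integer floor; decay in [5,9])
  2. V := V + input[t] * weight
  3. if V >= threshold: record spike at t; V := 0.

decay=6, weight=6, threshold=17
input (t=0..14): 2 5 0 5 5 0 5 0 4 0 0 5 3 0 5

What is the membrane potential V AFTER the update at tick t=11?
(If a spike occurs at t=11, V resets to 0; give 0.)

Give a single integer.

t=0: input=2 -> V=12
t=1: input=5 -> V=0 FIRE
t=2: input=0 -> V=0
t=3: input=5 -> V=0 FIRE
t=4: input=5 -> V=0 FIRE
t=5: input=0 -> V=0
t=6: input=5 -> V=0 FIRE
t=7: input=0 -> V=0
t=8: input=4 -> V=0 FIRE
t=9: input=0 -> V=0
t=10: input=0 -> V=0
t=11: input=5 -> V=0 FIRE
t=12: input=3 -> V=0 FIRE
t=13: input=0 -> V=0
t=14: input=5 -> V=0 FIRE

Answer: 0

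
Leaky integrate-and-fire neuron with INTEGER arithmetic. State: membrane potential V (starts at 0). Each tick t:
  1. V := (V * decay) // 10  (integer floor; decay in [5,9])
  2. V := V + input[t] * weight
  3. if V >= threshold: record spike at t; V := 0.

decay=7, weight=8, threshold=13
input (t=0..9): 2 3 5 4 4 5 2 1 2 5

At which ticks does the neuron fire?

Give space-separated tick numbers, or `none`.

Answer: 0 1 2 3 4 5 6 8 9

Derivation:
t=0: input=2 -> V=0 FIRE
t=1: input=3 -> V=0 FIRE
t=2: input=5 -> V=0 FIRE
t=3: input=4 -> V=0 FIRE
t=4: input=4 -> V=0 FIRE
t=5: input=5 -> V=0 FIRE
t=6: input=2 -> V=0 FIRE
t=7: input=1 -> V=8
t=8: input=2 -> V=0 FIRE
t=9: input=5 -> V=0 FIRE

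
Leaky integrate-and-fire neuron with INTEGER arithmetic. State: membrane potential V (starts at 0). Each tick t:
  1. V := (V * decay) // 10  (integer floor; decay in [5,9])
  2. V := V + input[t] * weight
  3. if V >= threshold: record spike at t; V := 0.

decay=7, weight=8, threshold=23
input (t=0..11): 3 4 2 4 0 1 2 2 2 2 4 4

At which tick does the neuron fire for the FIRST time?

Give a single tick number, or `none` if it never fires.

t=0: input=3 -> V=0 FIRE
t=1: input=4 -> V=0 FIRE
t=2: input=2 -> V=16
t=3: input=4 -> V=0 FIRE
t=4: input=0 -> V=0
t=5: input=1 -> V=8
t=6: input=2 -> V=21
t=7: input=2 -> V=0 FIRE
t=8: input=2 -> V=16
t=9: input=2 -> V=0 FIRE
t=10: input=4 -> V=0 FIRE
t=11: input=4 -> V=0 FIRE

Answer: 0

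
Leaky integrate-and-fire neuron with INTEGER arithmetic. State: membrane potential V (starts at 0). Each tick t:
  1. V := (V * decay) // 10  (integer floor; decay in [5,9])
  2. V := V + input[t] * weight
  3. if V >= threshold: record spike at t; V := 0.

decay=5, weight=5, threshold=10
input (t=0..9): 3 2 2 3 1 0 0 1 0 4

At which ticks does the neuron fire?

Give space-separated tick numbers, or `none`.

Answer: 0 1 2 3 9

Derivation:
t=0: input=3 -> V=0 FIRE
t=1: input=2 -> V=0 FIRE
t=2: input=2 -> V=0 FIRE
t=3: input=3 -> V=0 FIRE
t=4: input=1 -> V=5
t=5: input=0 -> V=2
t=6: input=0 -> V=1
t=7: input=1 -> V=5
t=8: input=0 -> V=2
t=9: input=4 -> V=0 FIRE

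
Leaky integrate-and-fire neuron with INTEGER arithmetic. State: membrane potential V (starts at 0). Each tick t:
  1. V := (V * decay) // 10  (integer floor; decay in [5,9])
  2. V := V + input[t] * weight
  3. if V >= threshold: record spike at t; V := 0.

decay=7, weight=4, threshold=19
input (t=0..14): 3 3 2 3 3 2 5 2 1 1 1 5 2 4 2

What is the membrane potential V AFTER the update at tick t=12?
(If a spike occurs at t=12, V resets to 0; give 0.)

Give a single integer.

t=0: input=3 -> V=12
t=1: input=3 -> V=0 FIRE
t=2: input=2 -> V=8
t=3: input=3 -> V=17
t=4: input=3 -> V=0 FIRE
t=5: input=2 -> V=8
t=6: input=5 -> V=0 FIRE
t=7: input=2 -> V=8
t=8: input=1 -> V=9
t=9: input=1 -> V=10
t=10: input=1 -> V=11
t=11: input=5 -> V=0 FIRE
t=12: input=2 -> V=8
t=13: input=4 -> V=0 FIRE
t=14: input=2 -> V=8

Answer: 8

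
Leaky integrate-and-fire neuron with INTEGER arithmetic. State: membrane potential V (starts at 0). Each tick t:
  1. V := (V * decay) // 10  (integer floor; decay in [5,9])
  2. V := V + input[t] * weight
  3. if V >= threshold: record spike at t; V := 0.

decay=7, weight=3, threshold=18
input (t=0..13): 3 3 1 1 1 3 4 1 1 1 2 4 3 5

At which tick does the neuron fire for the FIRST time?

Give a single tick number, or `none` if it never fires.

Answer: 6

Derivation:
t=0: input=3 -> V=9
t=1: input=3 -> V=15
t=2: input=1 -> V=13
t=3: input=1 -> V=12
t=4: input=1 -> V=11
t=5: input=3 -> V=16
t=6: input=4 -> V=0 FIRE
t=7: input=1 -> V=3
t=8: input=1 -> V=5
t=9: input=1 -> V=6
t=10: input=2 -> V=10
t=11: input=4 -> V=0 FIRE
t=12: input=3 -> V=9
t=13: input=5 -> V=0 FIRE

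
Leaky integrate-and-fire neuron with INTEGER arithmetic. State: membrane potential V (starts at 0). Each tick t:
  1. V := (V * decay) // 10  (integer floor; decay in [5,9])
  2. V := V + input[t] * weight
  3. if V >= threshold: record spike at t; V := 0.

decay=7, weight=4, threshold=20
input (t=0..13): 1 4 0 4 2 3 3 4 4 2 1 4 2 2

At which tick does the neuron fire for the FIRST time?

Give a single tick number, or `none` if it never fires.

Answer: 3

Derivation:
t=0: input=1 -> V=4
t=1: input=4 -> V=18
t=2: input=0 -> V=12
t=3: input=4 -> V=0 FIRE
t=4: input=2 -> V=8
t=5: input=3 -> V=17
t=6: input=3 -> V=0 FIRE
t=7: input=4 -> V=16
t=8: input=4 -> V=0 FIRE
t=9: input=2 -> V=8
t=10: input=1 -> V=9
t=11: input=4 -> V=0 FIRE
t=12: input=2 -> V=8
t=13: input=2 -> V=13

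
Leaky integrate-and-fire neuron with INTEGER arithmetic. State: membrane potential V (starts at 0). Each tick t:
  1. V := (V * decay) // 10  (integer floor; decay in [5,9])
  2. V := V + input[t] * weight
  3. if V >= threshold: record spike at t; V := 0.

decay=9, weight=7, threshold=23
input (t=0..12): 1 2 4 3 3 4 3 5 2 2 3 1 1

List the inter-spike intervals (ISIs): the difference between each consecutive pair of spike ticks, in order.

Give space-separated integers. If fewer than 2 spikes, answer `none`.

Answer: 2 1 2 2 2

Derivation:
t=0: input=1 -> V=7
t=1: input=2 -> V=20
t=2: input=4 -> V=0 FIRE
t=3: input=3 -> V=21
t=4: input=3 -> V=0 FIRE
t=5: input=4 -> V=0 FIRE
t=6: input=3 -> V=21
t=7: input=5 -> V=0 FIRE
t=8: input=2 -> V=14
t=9: input=2 -> V=0 FIRE
t=10: input=3 -> V=21
t=11: input=1 -> V=0 FIRE
t=12: input=1 -> V=7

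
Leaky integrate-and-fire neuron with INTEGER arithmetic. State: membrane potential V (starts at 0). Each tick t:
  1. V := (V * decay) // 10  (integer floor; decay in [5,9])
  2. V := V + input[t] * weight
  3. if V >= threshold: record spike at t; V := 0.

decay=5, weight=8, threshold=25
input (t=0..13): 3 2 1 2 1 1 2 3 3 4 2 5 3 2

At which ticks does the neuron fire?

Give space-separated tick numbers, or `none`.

t=0: input=3 -> V=24
t=1: input=2 -> V=0 FIRE
t=2: input=1 -> V=8
t=3: input=2 -> V=20
t=4: input=1 -> V=18
t=5: input=1 -> V=17
t=6: input=2 -> V=24
t=7: input=3 -> V=0 FIRE
t=8: input=3 -> V=24
t=9: input=4 -> V=0 FIRE
t=10: input=2 -> V=16
t=11: input=5 -> V=0 FIRE
t=12: input=3 -> V=24
t=13: input=2 -> V=0 FIRE

Answer: 1 7 9 11 13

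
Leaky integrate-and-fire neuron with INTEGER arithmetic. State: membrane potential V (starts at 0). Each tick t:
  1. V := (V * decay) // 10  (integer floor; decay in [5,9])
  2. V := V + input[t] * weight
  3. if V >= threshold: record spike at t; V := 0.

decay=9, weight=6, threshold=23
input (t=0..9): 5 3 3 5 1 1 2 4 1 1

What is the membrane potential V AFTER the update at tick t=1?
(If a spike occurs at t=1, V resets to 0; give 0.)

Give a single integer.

Answer: 18

Derivation:
t=0: input=5 -> V=0 FIRE
t=1: input=3 -> V=18
t=2: input=3 -> V=0 FIRE
t=3: input=5 -> V=0 FIRE
t=4: input=1 -> V=6
t=5: input=1 -> V=11
t=6: input=2 -> V=21
t=7: input=4 -> V=0 FIRE
t=8: input=1 -> V=6
t=9: input=1 -> V=11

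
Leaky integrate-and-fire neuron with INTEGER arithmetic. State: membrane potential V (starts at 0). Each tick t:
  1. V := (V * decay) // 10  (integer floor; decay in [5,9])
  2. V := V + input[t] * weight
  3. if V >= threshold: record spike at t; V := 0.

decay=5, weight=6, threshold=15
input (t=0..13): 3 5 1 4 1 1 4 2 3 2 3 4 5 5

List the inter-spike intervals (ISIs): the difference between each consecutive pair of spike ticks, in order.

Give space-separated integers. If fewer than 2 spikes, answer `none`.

t=0: input=3 -> V=0 FIRE
t=1: input=5 -> V=0 FIRE
t=2: input=1 -> V=6
t=3: input=4 -> V=0 FIRE
t=4: input=1 -> V=6
t=5: input=1 -> V=9
t=6: input=4 -> V=0 FIRE
t=7: input=2 -> V=12
t=8: input=3 -> V=0 FIRE
t=9: input=2 -> V=12
t=10: input=3 -> V=0 FIRE
t=11: input=4 -> V=0 FIRE
t=12: input=5 -> V=0 FIRE
t=13: input=5 -> V=0 FIRE

Answer: 1 2 3 2 2 1 1 1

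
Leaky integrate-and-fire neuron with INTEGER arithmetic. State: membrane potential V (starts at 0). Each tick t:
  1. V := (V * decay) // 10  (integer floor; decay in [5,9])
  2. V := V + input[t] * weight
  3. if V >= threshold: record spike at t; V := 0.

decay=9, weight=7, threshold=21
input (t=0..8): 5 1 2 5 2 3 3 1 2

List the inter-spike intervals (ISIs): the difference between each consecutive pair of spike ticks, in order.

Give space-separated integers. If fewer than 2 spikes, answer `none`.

Answer: 3 2 1

Derivation:
t=0: input=5 -> V=0 FIRE
t=1: input=1 -> V=7
t=2: input=2 -> V=20
t=3: input=5 -> V=0 FIRE
t=4: input=2 -> V=14
t=5: input=3 -> V=0 FIRE
t=6: input=3 -> V=0 FIRE
t=7: input=1 -> V=7
t=8: input=2 -> V=20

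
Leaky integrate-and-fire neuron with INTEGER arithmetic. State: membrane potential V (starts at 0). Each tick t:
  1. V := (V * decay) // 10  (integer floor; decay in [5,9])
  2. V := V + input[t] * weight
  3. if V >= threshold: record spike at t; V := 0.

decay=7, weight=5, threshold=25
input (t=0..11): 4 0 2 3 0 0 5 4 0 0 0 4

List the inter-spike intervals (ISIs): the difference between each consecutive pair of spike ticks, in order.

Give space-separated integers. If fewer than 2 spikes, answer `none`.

Answer: 3

Derivation:
t=0: input=4 -> V=20
t=1: input=0 -> V=14
t=2: input=2 -> V=19
t=3: input=3 -> V=0 FIRE
t=4: input=0 -> V=0
t=5: input=0 -> V=0
t=6: input=5 -> V=0 FIRE
t=7: input=4 -> V=20
t=8: input=0 -> V=14
t=9: input=0 -> V=9
t=10: input=0 -> V=6
t=11: input=4 -> V=24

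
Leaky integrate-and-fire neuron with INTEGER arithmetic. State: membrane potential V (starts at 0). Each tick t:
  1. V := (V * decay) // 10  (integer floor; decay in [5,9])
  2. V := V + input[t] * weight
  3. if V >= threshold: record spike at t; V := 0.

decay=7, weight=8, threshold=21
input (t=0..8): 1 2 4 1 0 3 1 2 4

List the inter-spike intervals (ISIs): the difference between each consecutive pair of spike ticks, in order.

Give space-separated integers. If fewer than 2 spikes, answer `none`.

t=0: input=1 -> V=8
t=1: input=2 -> V=0 FIRE
t=2: input=4 -> V=0 FIRE
t=3: input=1 -> V=8
t=4: input=0 -> V=5
t=5: input=3 -> V=0 FIRE
t=6: input=1 -> V=8
t=7: input=2 -> V=0 FIRE
t=8: input=4 -> V=0 FIRE

Answer: 1 3 2 1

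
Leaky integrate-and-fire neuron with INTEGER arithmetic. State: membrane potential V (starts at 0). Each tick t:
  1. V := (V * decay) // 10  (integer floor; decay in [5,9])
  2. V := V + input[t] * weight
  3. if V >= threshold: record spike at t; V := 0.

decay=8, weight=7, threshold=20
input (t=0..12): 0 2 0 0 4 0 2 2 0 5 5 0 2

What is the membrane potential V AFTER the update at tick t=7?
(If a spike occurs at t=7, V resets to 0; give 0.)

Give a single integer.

t=0: input=0 -> V=0
t=1: input=2 -> V=14
t=2: input=0 -> V=11
t=3: input=0 -> V=8
t=4: input=4 -> V=0 FIRE
t=5: input=0 -> V=0
t=6: input=2 -> V=14
t=7: input=2 -> V=0 FIRE
t=8: input=0 -> V=0
t=9: input=5 -> V=0 FIRE
t=10: input=5 -> V=0 FIRE
t=11: input=0 -> V=0
t=12: input=2 -> V=14

Answer: 0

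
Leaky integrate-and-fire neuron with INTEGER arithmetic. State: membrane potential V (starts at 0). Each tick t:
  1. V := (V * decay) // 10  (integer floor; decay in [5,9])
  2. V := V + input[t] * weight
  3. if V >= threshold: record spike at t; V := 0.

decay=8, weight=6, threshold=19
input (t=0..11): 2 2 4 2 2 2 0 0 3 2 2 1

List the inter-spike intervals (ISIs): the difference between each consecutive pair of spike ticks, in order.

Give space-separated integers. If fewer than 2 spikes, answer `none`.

Answer: 1 2 4 2

Derivation:
t=0: input=2 -> V=12
t=1: input=2 -> V=0 FIRE
t=2: input=4 -> V=0 FIRE
t=3: input=2 -> V=12
t=4: input=2 -> V=0 FIRE
t=5: input=2 -> V=12
t=6: input=0 -> V=9
t=7: input=0 -> V=7
t=8: input=3 -> V=0 FIRE
t=9: input=2 -> V=12
t=10: input=2 -> V=0 FIRE
t=11: input=1 -> V=6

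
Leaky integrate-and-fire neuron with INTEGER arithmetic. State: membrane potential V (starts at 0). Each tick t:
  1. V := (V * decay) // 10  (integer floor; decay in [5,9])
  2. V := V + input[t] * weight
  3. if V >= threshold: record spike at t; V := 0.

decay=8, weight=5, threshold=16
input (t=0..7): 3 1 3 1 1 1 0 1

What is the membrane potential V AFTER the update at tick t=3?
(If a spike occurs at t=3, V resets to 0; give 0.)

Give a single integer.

t=0: input=3 -> V=15
t=1: input=1 -> V=0 FIRE
t=2: input=3 -> V=15
t=3: input=1 -> V=0 FIRE
t=4: input=1 -> V=5
t=5: input=1 -> V=9
t=6: input=0 -> V=7
t=7: input=1 -> V=10

Answer: 0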